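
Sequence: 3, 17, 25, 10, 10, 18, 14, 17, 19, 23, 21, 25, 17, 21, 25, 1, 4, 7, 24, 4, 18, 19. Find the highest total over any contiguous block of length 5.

3 17 25 10 10 → sum 65
17 25 10 10 18 → sum 80
25 10 10 18 14 → sum 77
10 10 18 14 17 → sum 69
10 18 14 17 19 → sum 78
18 14 17 19 23 → sum 91
14 17 19 23 21 → sum 94
17 19 23 21 25 → sum 105
19 23 21 25 17 → sum 105
23 21 25 17 21 → sum 107
21 25 17 21 25 → sum 109
25 17 21 25 1 → sum 89
17 21 25 1 4 → sum 68
21 25 1 4 7 → sum 58
25 1 4 7 24 → sum 61
1 4 7 24 4 → sum 40
4 7 24 4 18 → sum 57
7 24 4 18 19 → sum 72
Highest of these is 109.

109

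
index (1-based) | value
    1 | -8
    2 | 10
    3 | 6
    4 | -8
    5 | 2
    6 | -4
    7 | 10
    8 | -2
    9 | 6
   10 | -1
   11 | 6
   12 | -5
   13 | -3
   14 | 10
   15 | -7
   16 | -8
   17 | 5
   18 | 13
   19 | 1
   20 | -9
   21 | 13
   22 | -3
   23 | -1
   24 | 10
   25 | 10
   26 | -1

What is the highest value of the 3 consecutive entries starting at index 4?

2

Elements at indices 4..6: -8, 2, -4
max(-8, 2, -4) = 2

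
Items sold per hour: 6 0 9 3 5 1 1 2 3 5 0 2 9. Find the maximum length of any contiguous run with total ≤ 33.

11

Extend to the right; shrink from the left whenever the sum exceeds 33:
→ 6: sum 6, len 1
→ 0: sum 6, len 2
→ 9: sum 15, len 3
→ 3: sum 18, len 4
→ 5: sum 23, len 5
→ 1: sum 24, len 6
→ 1: sum 25, len 7
→ 2: sum 27, len 8
→ 3: sum 30, len 9
→ 5 (dropped 6): sum 29, len 9
→ 0: sum 29, len 10
→ 2: sum 31, len 11
→ 9 (dropped 0, 9): sum 31, len 10
Longest length seen: 11.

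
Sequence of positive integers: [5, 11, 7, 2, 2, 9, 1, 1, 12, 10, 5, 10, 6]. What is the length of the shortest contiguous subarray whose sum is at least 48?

add 5: running sum 5 < 48
add 11: running sum 16 < 48
add 7: running sum 23 < 48
add 2: running sum 25 < 48
add 2: running sum 27 < 48
add 9: running sum 36 < 48
add 1: running sum 37 < 48
add 1: running sum 38 < 48
add 12: shortest ending here [5, 11, 7, 2, 2, 9, 1, 1, 12] sum 50, len 9
add 10: shortest ending here [11, 7, 2, 2, 9, 1, 1, 12, 10] sum 55, len 9
add 5: shortest ending here [7, 2, 2, 9, 1, 1, 12, 10, 5] sum 49, len 9
add 10: shortest ending here [9, 1, 1, 12, 10, 5, 10] sum 48, len 7
add 6: shortest ending here [9, 1, 1, 12, 10, 5, 10, 6] sum 54, len 8
Shortest qualifying length: 7.

7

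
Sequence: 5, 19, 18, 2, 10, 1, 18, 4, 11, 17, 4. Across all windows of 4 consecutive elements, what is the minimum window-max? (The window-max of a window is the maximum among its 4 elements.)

17

Each size-4 window and its max:
5 19 18 2 → max 19
19 18 2 10 → max 19
18 2 10 1 → max 18
2 10 1 18 → max 18
10 1 18 4 → max 18
1 18 4 11 → max 18
18 4 11 17 → max 18
4 11 17 4 → max 17
Minimum of these is 17.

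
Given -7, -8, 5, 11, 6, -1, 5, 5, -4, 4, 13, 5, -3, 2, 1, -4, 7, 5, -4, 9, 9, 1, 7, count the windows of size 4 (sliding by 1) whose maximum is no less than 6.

-7 -8 5 11 → max 11  ≥ 6 ✓
-8 5 11 6 → max 11  ≥ 6 ✓
5 11 6 -1 → max 11  ≥ 6 ✓
11 6 -1 5 → max 11  ≥ 6 ✓
6 -1 5 5 → max 6  ≥ 6 ✓
-1 5 5 -4 → max 5
5 5 -4 4 → max 5
5 -4 4 13 → max 13  ≥ 6 ✓
-4 4 13 5 → max 13  ≥ 6 ✓
4 13 5 -3 → max 13  ≥ 6 ✓
13 5 -3 2 → max 13  ≥ 6 ✓
5 -3 2 1 → max 5
-3 2 1 -4 → max 2
2 1 -4 7 → max 7  ≥ 6 ✓
1 -4 7 5 → max 7  ≥ 6 ✓
-4 7 5 -4 → max 7  ≥ 6 ✓
7 5 -4 9 → max 9  ≥ 6 ✓
5 -4 9 9 → max 9  ≥ 6 ✓
-4 9 9 1 → max 9  ≥ 6 ✓
9 9 1 7 → max 9  ≥ 6 ✓
16 windows satisfy the condition.

16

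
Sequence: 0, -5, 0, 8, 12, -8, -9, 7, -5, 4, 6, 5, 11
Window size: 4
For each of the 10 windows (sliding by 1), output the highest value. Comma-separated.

8, 12, 12, 12, 12, 7, 7, 7, 6, 11

(0, -5, 0, 8) → max 8
(-5, 0, 8, 12) → max 12
(0, 8, 12, -8) → max 12
(8, 12, -8, -9) → max 12
(12, -8, -9, 7) → max 12
(-8, -9, 7, -5) → max 7
(-9, 7, -5, 4) → max 7
(7, -5, 4, 6) → max 7
(-5, 4, 6, 5) → max 6
(4, 6, 5, 11) → max 11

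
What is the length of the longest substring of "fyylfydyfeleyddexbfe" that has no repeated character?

add f: [f] len 1
add y: [f, y] len 2
add y (repeat y, move left end past it): [y] len 1
add l: [y, l] len 2
add f: [y, l, f] len 3
add y (repeat y, move left end past it): [l, f, y] len 3
add d: [l, f, y, d] len 4
add y (repeat y, move left end past it): [d, y] len 2
add f: [d, y, f] len 3
add e: [d, y, f, e] len 4
add l: [d, y, f, e, l] len 5
add e (repeat e, move left end past it): [l, e] len 2
add y: [l, e, y] len 3
add d: [l, e, y, d] len 4
add d (repeat d, move left end past it): [d] len 1
add e: [d, e] len 2
add x: [d, e, x] len 3
add b: [d, e, x, b] len 4
add f: [d, e, x, b, f] len 5
add e (repeat e, move left end past it): [x, b, f, e] len 4
Longest all-distinct length: 5.

5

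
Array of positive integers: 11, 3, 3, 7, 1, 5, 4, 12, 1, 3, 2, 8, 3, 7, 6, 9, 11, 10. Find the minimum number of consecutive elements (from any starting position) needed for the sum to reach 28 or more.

3

add 11: running sum 11 < 28
add 3: running sum 14 < 28
add 3: running sum 17 < 28
add 7: running sum 24 < 28
add 1: running sum 25 < 28
add 5: shortest ending here [11, 3, 3, 7, 1, 5] sum 30, len 6
add 4: shortest ending here [11, 3, 3, 7, 1, 5, 4] sum 34, len 7
add 12: shortest ending here [7, 1, 5, 4, 12] sum 29, len 5
add 1: shortest ending here [7, 1, 5, 4, 12, 1] sum 30, len 6
add 3: shortest ending here [7, 1, 5, 4, 12, 1, 3] sum 33, len 7
add 2: shortest ending here [1, 5, 4, 12, 1, 3, 2] sum 28, len 7
add 8: shortest ending here [4, 12, 1, 3, 2, 8] sum 30, len 6
add 3: shortest ending here [12, 1, 3, 2, 8, 3] sum 29, len 6
add 7: shortest ending here [12, 1, 3, 2, 8, 3, 7] sum 36, len 7
add 6: shortest ending here [3, 2, 8, 3, 7, 6] sum 29, len 6
add 9: shortest ending here [8, 3, 7, 6, 9] sum 33, len 5
add 11: shortest ending here [7, 6, 9, 11] sum 33, len 4
add 10: shortest ending here [9, 11, 10] sum 30, len 3
Shortest qualifying length: 3.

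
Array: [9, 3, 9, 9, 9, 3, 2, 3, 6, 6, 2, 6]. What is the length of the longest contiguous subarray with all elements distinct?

3

[9] len 1
[9, 3] len 2
[3, 9] len 2
[9] len 1
[9] len 1
[9, 3] len 2
[9, 3, 2] len 3
[2, 3] len 2
[2, 3, 6] len 3
[6] len 1
[6, 2] len 2
[2, 6] len 2
Longest all-distinct length: 3.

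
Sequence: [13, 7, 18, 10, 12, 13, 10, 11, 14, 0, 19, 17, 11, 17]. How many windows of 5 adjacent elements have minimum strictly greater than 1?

5

(13, 7, 18, 10, 12) → min 7  > 1 ✓
(7, 18, 10, 12, 13) → min 7  > 1 ✓
(18, 10, 12, 13, 10) → min 10  > 1 ✓
(10, 12, 13, 10, 11) → min 10  > 1 ✓
(12, 13, 10, 11, 14) → min 10  > 1 ✓
(13, 10, 11, 14, 0) → min 0
(10, 11, 14, 0, 19) → min 0
(11, 14, 0, 19, 17) → min 0
(14, 0, 19, 17, 11) → min 0
(0, 19, 17, 11, 17) → min 0
5 windows satisfy the condition.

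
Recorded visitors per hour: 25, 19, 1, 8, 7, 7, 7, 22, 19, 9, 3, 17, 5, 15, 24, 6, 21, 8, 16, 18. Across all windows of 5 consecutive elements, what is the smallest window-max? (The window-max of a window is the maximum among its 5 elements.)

(25, 19, 1, 8, 7) → max 25
(19, 1, 8, 7, 7) → max 19
(1, 8, 7, 7, 7) → max 8
(8, 7, 7, 7, 22) → max 22
(7, 7, 7, 22, 19) → max 22
(7, 7, 22, 19, 9) → max 22
(7, 22, 19, 9, 3) → max 22
(22, 19, 9, 3, 17) → max 22
(19, 9, 3, 17, 5) → max 19
(9, 3, 17, 5, 15) → max 17
(3, 17, 5, 15, 24) → max 24
(17, 5, 15, 24, 6) → max 24
(5, 15, 24, 6, 21) → max 24
(15, 24, 6, 21, 8) → max 24
(24, 6, 21, 8, 16) → max 24
(6, 21, 8, 16, 18) → max 21
Smallest of these is 8.

8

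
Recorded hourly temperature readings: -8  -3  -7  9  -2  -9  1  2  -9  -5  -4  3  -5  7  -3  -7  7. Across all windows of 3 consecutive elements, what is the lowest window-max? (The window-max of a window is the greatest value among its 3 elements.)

-8 -3 -7 → max -3
-3 -7 9 → max 9
-7 9 -2 → max 9
9 -2 -9 → max 9
-2 -9 1 → max 1
-9 1 2 → max 2
1 2 -9 → max 2
2 -9 -5 → max 2
-9 -5 -4 → max -4
-5 -4 3 → max 3
-4 3 -5 → max 3
3 -5 7 → max 7
-5 7 -3 → max 7
7 -3 -7 → max 7
-3 -7 7 → max 7
Lowest of these is -4.

-4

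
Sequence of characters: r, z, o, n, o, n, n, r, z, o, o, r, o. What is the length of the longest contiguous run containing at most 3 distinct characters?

6

Extend right; when distinct count exceeds 3, shrink from the left:
[r] 1 distinct, len 1
[r, z] 2 distinct, len 2
[r, z, o] 3 distinct, len 3
[z, o, n] 3 distinct, len 3
[z, o, n, o] 3 distinct, len 4
[z, o, n, o, n] 3 distinct, len 5
[z, o, n, o, n, n] 3 distinct, len 6
[o, n, o, n, n, r] 3 distinct, len 6
[n, n, r, z] 3 distinct, len 4
[r, z, o] 3 distinct, len 3
[r, z, o, o] 3 distinct, len 4
[r, z, o, o, r] 3 distinct, len 5
[r, z, o, o, r, o] 3 distinct, len 6
Longest length with ≤3 distinct: 6.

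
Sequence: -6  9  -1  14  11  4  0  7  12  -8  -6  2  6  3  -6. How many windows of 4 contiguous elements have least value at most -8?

[-6, 9, -1, 14] → min -6
[9, -1, 14, 11] → min -1
[-1, 14, 11, 4] → min -1
[14, 11, 4, 0] → min 0
[11, 4, 0, 7] → min 0
[4, 0, 7, 12] → min 0
[0, 7, 12, -8] → min -8  ≤ -8 ✓
[7, 12, -8, -6] → min -8  ≤ -8 ✓
[12, -8, -6, 2] → min -8  ≤ -8 ✓
[-8, -6, 2, 6] → min -8  ≤ -8 ✓
[-6, 2, 6, 3] → min -6
[2, 6, 3, -6] → min -6
4 windows satisfy the condition.

4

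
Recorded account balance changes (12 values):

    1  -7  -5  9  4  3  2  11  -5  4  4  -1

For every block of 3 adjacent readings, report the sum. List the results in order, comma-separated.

[1, -7, -5] → sum -11
[-7, -5, 9] → sum -3
[-5, 9, 4] → sum 8
[9, 4, 3] → sum 16
[4, 3, 2] → sum 9
[3, 2, 11] → sum 16
[2, 11, -5] → sum 8
[11, -5, 4] → sum 10
[-5, 4, 4] → sum 3
[4, 4, -1] → sum 7

-11, -3, 8, 16, 9, 16, 8, 10, 3, 7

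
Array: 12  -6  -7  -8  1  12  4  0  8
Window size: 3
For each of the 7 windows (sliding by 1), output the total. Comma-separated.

-1, -21, -14, 5, 17, 16, 12

Sliding a size-3 window across the 9 values:
12 -6 -7 → sum -1
-6 -7 -8 → sum -21
-7 -8 1 → sum -14
-8 1 12 → sum 5
1 12 4 → sum 17
12 4 0 → sum 16
4 0 8 → sum 12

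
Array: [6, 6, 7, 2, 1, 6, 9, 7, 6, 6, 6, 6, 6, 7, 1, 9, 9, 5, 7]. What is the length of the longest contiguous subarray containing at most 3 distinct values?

[6] 1 distinct, len 1
[6, 6] 1 distinct, len 2
[6, 6, 7] 2 distinct, len 3
[6, 6, 7, 2] 3 distinct, len 4
[7, 2, 1] 3 distinct, len 3
[2, 1, 6] 3 distinct, len 3
[1, 6, 9] 3 distinct, len 3
[6, 9, 7] 3 distinct, len 3
[6, 9, 7, 6] 3 distinct, len 4
[6, 9, 7, 6, 6] 3 distinct, len 5
[6, 9, 7, 6, 6, 6] 3 distinct, len 6
[6, 9, 7, 6, 6, 6, 6] 3 distinct, len 7
[6, 9, 7, 6, 6, 6, 6, 6] 3 distinct, len 8
[6, 9, 7, 6, 6, 6, 6, 6, 7] 3 distinct, len 9
[7, 6, 6, 6, 6, 6, 7, 1] 3 distinct, len 8
[7, 1, 9] 3 distinct, len 3
[7, 1, 9, 9] 3 distinct, len 4
[1, 9, 9, 5] 3 distinct, len 4
[9, 9, 5, 7] 3 distinct, len 4
Longest length with ≤3 distinct: 9.

9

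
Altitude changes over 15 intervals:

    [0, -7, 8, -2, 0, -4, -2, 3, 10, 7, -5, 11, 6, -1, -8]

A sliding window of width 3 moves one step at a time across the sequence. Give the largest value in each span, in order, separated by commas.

[0, -7, 8] → max 8
[-7, 8, -2] → max 8
[8, -2, 0] → max 8
[-2, 0, -4] → max 0
[0, -4, -2] → max 0
[-4, -2, 3] → max 3
[-2, 3, 10] → max 10
[3, 10, 7] → max 10
[10, 7, -5] → max 10
[7, -5, 11] → max 11
[-5, 11, 6] → max 11
[11, 6, -1] → max 11
[6, -1, -8] → max 6

8, 8, 8, 0, 0, 3, 10, 10, 10, 11, 11, 11, 6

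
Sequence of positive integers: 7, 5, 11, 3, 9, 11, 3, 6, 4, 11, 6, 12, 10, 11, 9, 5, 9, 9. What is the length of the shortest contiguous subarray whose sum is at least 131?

17

add 7: running sum 7 < 131
add 5: running sum 12 < 131
add 11: running sum 23 < 131
add 3: running sum 26 < 131
add 9: running sum 35 < 131
add 11: running sum 46 < 131
add 3: running sum 49 < 131
add 6: running sum 55 < 131
add 4: running sum 59 < 131
add 11: running sum 70 < 131
add 6: running sum 76 < 131
add 12: running sum 88 < 131
add 10: running sum 98 < 131
add 11: running sum 109 < 131
add 9: running sum 118 < 131
add 5: running sum 123 < 131
end 16: [7, 5, 11, 3, 9, 11, 3, 6, 4, 11, 6, 12, 10, 11, 9, 5, 9] sum 132, len 17
end 17: [5, 11, 3, 9, 11, 3, 6, 4, 11, 6, 12, 10, 11, 9, 5, 9, 9] sum 134, len 17
Shortest qualifying length: 17.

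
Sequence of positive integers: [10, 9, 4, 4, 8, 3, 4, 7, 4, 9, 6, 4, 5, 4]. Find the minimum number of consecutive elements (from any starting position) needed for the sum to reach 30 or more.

5

add 10: running sum 10 < 30
add 9: running sum 19 < 30
add 4: running sum 23 < 30
add 4: running sum 27 < 30
end 4: [10, 9, 4, 4, 8] sum 35, len 5
end 5: [10, 9, 4, 4, 8, 3] sum 38, len 6
end 6: [9, 4, 4, 8, 3, 4] sum 32, len 6
end 7: [4, 4, 8, 3, 4, 7] sum 30, len 6
end 8: [4, 8, 3, 4, 7, 4] sum 30, len 6
end 9: [8, 3, 4, 7, 4, 9] sum 35, len 6
end 10: [4, 7, 4, 9, 6] sum 30, len 5
end 11: [7, 4, 9, 6, 4] sum 30, len 5
end 12: [7, 4, 9, 6, 4, 5] sum 35, len 6
end 13: [4, 9, 6, 4, 5, 4] sum 32, len 6
Shortest qualifying length: 5.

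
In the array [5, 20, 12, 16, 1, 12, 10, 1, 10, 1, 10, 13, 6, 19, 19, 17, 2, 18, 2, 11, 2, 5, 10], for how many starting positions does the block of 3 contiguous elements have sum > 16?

[5, 20, 12] → sum 37  > 16 ✓
[20, 12, 16] → sum 48  > 16 ✓
[12, 16, 1] → sum 29  > 16 ✓
[16, 1, 12] → sum 29  > 16 ✓
[1, 12, 10] → sum 23  > 16 ✓
[12, 10, 1] → sum 23  > 16 ✓
[10, 1, 10] → sum 21  > 16 ✓
[1, 10, 1] → sum 12
[10, 1, 10] → sum 21  > 16 ✓
[1, 10, 13] → sum 24  > 16 ✓
[10, 13, 6] → sum 29  > 16 ✓
[13, 6, 19] → sum 38  > 16 ✓
[6, 19, 19] → sum 44  > 16 ✓
[19, 19, 17] → sum 55  > 16 ✓
[19, 17, 2] → sum 38  > 16 ✓
[17, 2, 18] → sum 37  > 16 ✓
[2, 18, 2] → sum 22  > 16 ✓
[18, 2, 11] → sum 31  > 16 ✓
[2, 11, 2] → sum 15
[11, 2, 5] → sum 18  > 16 ✓
[2, 5, 10] → sum 17  > 16 ✓
19 windows satisfy the condition.

19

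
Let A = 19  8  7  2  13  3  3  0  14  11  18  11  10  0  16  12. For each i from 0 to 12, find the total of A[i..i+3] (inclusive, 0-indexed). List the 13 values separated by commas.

Sliding a size-4 window across the 16 values:
[19, 8, 7, 2] → sum 36
[8, 7, 2, 13] → sum 30
[7, 2, 13, 3] → sum 25
[2, 13, 3, 3] → sum 21
[13, 3, 3, 0] → sum 19
[3, 3, 0, 14] → sum 20
[3, 0, 14, 11] → sum 28
[0, 14, 11, 18] → sum 43
[14, 11, 18, 11] → sum 54
[11, 18, 11, 10] → sum 50
[18, 11, 10, 0] → sum 39
[11, 10, 0, 16] → sum 37
[10, 0, 16, 12] → sum 38

36, 30, 25, 21, 19, 20, 28, 43, 54, 50, 39, 37, 38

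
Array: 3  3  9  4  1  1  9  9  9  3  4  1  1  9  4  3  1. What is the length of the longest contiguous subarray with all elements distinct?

4

add 3: [3] len 1
add 3 (repeat 3, move left end past it): [3] len 1
add 9: [3, 9] len 2
add 4: [3, 9, 4] len 3
add 1: [3, 9, 4, 1] len 4
add 1 (repeat 1, move left end past it): [1] len 1
add 9: [1, 9] len 2
add 9 (repeat 9, move left end past it): [9] len 1
add 9 (repeat 9, move left end past it): [9] len 1
add 3: [9, 3] len 2
add 4: [9, 3, 4] len 3
add 1: [9, 3, 4, 1] len 4
add 1 (repeat 1, move left end past it): [1] len 1
add 9: [1, 9] len 2
add 4: [1, 9, 4] len 3
add 3: [1, 9, 4, 3] len 4
add 1 (repeat 1, move left end past it): [9, 4, 3, 1] len 4
Longest all-distinct length: 4.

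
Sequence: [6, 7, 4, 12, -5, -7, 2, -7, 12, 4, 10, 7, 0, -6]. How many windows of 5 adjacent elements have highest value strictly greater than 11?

[6, 7, 4, 12, -5] → max 12  > 11 ✓
[7, 4, 12, -5, -7] → max 12  > 11 ✓
[4, 12, -5, -7, 2] → max 12  > 11 ✓
[12, -5, -7, 2, -7] → max 12  > 11 ✓
[-5, -7, 2, -7, 12] → max 12  > 11 ✓
[-7, 2, -7, 12, 4] → max 12  > 11 ✓
[2, -7, 12, 4, 10] → max 12  > 11 ✓
[-7, 12, 4, 10, 7] → max 12  > 11 ✓
[12, 4, 10, 7, 0] → max 12  > 11 ✓
[4, 10, 7, 0, -6] → max 10
9 windows satisfy the condition.

9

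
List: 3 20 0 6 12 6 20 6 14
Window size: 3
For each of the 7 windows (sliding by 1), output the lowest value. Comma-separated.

[3, 20, 0] → min 0
[20, 0, 6] → min 0
[0, 6, 12] → min 0
[6, 12, 6] → min 6
[12, 6, 20] → min 6
[6, 20, 6] → min 6
[20, 6, 14] → min 6

0, 0, 0, 6, 6, 6, 6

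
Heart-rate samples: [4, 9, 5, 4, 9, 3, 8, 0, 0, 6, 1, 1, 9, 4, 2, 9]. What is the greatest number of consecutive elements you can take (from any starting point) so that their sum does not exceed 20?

7

add 4: [4] sum 4, len 1
add 9: [4, 9] sum 13, len 2
add 5: [4, 9, 5] sum 18, len 3
add 4: [9, 5, 4] sum 18, len 3
add 9: [5, 4, 9] sum 18, len 3
add 3: [4, 9, 3] sum 16, len 3
add 8: [9, 3, 8] sum 20, len 3
add 0: [9, 3, 8, 0] sum 20, len 4
add 0: [9, 3, 8, 0, 0] sum 20, len 5
add 6: [3, 8, 0, 0, 6] sum 17, len 5
add 1: [3, 8, 0, 0, 6, 1] sum 18, len 6
add 1: [3, 8, 0, 0, 6, 1, 1] sum 19, len 7
add 9: [0, 0, 6, 1, 1, 9] sum 17, len 6
add 4: [1, 1, 9, 4] sum 15, len 4
add 2: [1, 1, 9, 4, 2] sum 17, len 5
add 9: [4, 2, 9] sum 15, len 3
Longest length seen: 7.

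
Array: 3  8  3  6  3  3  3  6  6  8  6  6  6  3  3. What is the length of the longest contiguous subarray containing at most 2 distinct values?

7

[3] 1 distinct, len 1
[3, 8] 2 distinct, len 2
[3, 8, 3] 2 distinct, len 3
[3, 6] 2 distinct, len 2
[3, 6, 3] 2 distinct, len 3
[3, 6, 3, 3] 2 distinct, len 4
[3, 6, 3, 3, 3] 2 distinct, len 5
[3, 6, 3, 3, 3, 6] 2 distinct, len 6
[3, 6, 3, 3, 3, 6, 6] 2 distinct, len 7
[6, 6, 8] 2 distinct, len 3
[6, 6, 8, 6] 2 distinct, len 4
[6, 6, 8, 6, 6] 2 distinct, len 5
[6, 6, 8, 6, 6, 6] 2 distinct, len 6
[6, 6, 6, 3] 2 distinct, len 4
[6, 6, 6, 3, 3] 2 distinct, len 5
Longest length with ≤2 distinct: 7.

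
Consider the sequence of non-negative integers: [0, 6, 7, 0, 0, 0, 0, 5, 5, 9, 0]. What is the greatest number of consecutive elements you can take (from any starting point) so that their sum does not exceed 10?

6

Extend to the right; shrink from the left whenever the sum exceeds 10:
[0] sum 0 len 1
[0, 6] sum 6 len 2
[7] sum 7 len 1
[7, 0] sum 7 len 2
[7, 0, 0] sum 7 len 3
[7, 0, 0, 0] sum 7 len 4
[7, 0, 0, 0, 0] sum 7 len 5
[0, 0, 0, 0, 5] sum 5 len 5
[0, 0, 0, 0, 5, 5] sum 10 len 6
[9] sum 9 len 1
[9, 0] sum 9 len 2
Longest length seen: 6.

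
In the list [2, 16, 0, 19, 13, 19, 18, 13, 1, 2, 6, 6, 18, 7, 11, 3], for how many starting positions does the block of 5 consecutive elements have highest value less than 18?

1

[2, 16, 0, 19, 13] → max 19
[16, 0, 19, 13, 19] → max 19
[0, 19, 13, 19, 18] → max 19
[19, 13, 19, 18, 13] → max 19
[13, 19, 18, 13, 1] → max 19
[19, 18, 13, 1, 2] → max 19
[18, 13, 1, 2, 6] → max 18
[13, 1, 2, 6, 6] → max 13  < 18 ✓
[1, 2, 6, 6, 18] → max 18
[2, 6, 6, 18, 7] → max 18
[6, 6, 18, 7, 11] → max 18
[6, 18, 7, 11, 3] → max 18
1 window satisfy the condition.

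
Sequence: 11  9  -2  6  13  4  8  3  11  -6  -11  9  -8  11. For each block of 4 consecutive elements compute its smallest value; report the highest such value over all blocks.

[11, 9, -2, 6] → min -2
[9, -2, 6, 13] → min -2
[-2, 6, 13, 4] → min -2
[6, 13, 4, 8] → min 4
[13, 4, 8, 3] → min 3
[4, 8, 3, 11] → min 3
[8, 3, 11, -6] → min -6
[3, 11, -6, -11] → min -11
[11, -6, -11, 9] → min -11
[-6, -11, 9, -8] → min -11
[-11, 9, -8, 11] → min -11
Highest of these is 4.

4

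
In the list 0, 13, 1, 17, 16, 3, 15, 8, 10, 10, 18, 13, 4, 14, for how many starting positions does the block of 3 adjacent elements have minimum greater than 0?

0 13 1 → min 0
13 1 17 → min 1  > 0 ✓
1 17 16 → min 1  > 0 ✓
17 16 3 → min 3  > 0 ✓
16 3 15 → min 3  > 0 ✓
3 15 8 → min 3  > 0 ✓
15 8 10 → min 8  > 0 ✓
8 10 10 → min 8  > 0 ✓
10 10 18 → min 10  > 0 ✓
10 18 13 → min 10  > 0 ✓
18 13 4 → min 4  > 0 ✓
13 4 14 → min 4  > 0 ✓
11 windows satisfy the condition.

11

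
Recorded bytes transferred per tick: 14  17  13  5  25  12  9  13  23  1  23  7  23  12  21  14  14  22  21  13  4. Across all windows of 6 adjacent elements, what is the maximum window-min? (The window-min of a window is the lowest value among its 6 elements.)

13

Each size-6 window and its min:
14 17 13 5 25 12 → min 5
17 13 5 25 12 9 → min 5
13 5 25 12 9 13 → min 5
5 25 12 9 13 23 → min 5
25 12 9 13 23 1 → min 1
12 9 13 23 1 23 → min 1
9 13 23 1 23 7 → min 1
13 23 1 23 7 23 → min 1
23 1 23 7 23 12 → min 1
1 23 7 23 12 21 → min 1
23 7 23 12 21 14 → min 7
7 23 12 21 14 14 → min 7
23 12 21 14 14 22 → min 12
12 21 14 14 22 21 → min 12
21 14 14 22 21 13 → min 13
14 14 22 21 13 4 → min 4
Maximum of these is 13.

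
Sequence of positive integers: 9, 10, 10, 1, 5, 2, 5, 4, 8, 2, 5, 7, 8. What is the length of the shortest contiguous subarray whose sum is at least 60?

11

Extend right; whenever the sum reaches 60, record the length and shrink from the left:
add 9: running sum 9 < 60
add 10: running sum 19 < 60
add 10: running sum 29 < 60
add 1: running sum 30 < 60
add 5: running sum 35 < 60
add 2: running sum 37 < 60
add 5: running sum 42 < 60
add 4: running sum 46 < 60
add 8: running sum 54 < 60
add 2: running sum 56 < 60
end 10: [9, 10, 10, 1, 5, 2, 5, 4, 8, 2, 5] sum 61, len 11
end 11: [9, 10, 10, 1, 5, 2, 5, 4, 8, 2, 5, 7] sum 68, len 12
end 12: [10, 10, 1, 5, 2, 5, 4, 8, 2, 5, 7, 8] sum 67, len 12
Shortest qualifying length: 11.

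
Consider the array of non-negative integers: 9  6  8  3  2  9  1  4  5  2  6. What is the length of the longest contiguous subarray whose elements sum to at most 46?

10

Extend to the right; shrink from the left whenever the sum exceeds 46:
add 9: [9] sum 9, len 1
add 6: [9, 6] sum 15, len 2
add 8: [9, 6, 8] sum 23, len 3
add 3: [9, 6, 8, 3] sum 26, len 4
add 2: [9, 6, 8, 3, 2] sum 28, len 5
add 9: [9, 6, 8, 3, 2, 9] sum 37, len 6
add 1: [9, 6, 8, 3, 2, 9, 1] sum 38, len 7
add 4: [9, 6, 8, 3, 2, 9, 1, 4] sum 42, len 8
add 5: [6, 8, 3, 2, 9, 1, 4, 5] sum 38, len 8
add 2: [6, 8, 3, 2, 9, 1, 4, 5, 2] sum 40, len 9
add 6: [6, 8, 3, 2, 9, 1, 4, 5, 2, 6] sum 46, len 10
Longest length seen: 10.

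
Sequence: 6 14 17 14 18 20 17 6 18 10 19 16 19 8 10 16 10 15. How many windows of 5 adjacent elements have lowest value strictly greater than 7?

[6, 14, 17, 14, 18] → min 6
[14, 17, 14, 18, 20] → min 14  > 7 ✓
[17, 14, 18, 20, 17] → min 14  > 7 ✓
[14, 18, 20, 17, 6] → min 6
[18, 20, 17, 6, 18] → min 6
[20, 17, 6, 18, 10] → min 6
[17, 6, 18, 10, 19] → min 6
[6, 18, 10, 19, 16] → min 6
[18, 10, 19, 16, 19] → min 10  > 7 ✓
[10, 19, 16, 19, 8] → min 8  > 7 ✓
[19, 16, 19, 8, 10] → min 8  > 7 ✓
[16, 19, 8, 10, 16] → min 8  > 7 ✓
[19, 8, 10, 16, 10] → min 8  > 7 ✓
[8, 10, 16, 10, 15] → min 8  > 7 ✓
8 windows satisfy the condition.

8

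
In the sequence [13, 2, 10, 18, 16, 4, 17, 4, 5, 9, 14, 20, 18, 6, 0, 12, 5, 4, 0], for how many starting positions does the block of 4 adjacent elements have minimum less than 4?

7

[13, 2, 10, 18] → min 2  < 4 ✓
[2, 10, 18, 16] → min 2  < 4 ✓
[10, 18, 16, 4] → min 4
[18, 16, 4, 17] → min 4
[16, 4, 17, 4] → min 4
[4, 17, 4, 5] → min 4
[17, 4, 5, 9] → min 4
[4, 5, 9, 14] → min 4
[5, 9, 14, 20] → min 5
[9, 14, 20, 18] → min 9
[14, 20, 18, 6] → min 6
[20, 18, 6, 0] → min 0  < 4 ✓
[18, 6, 0, 12] → min 0  < 4 ✓
[6, 0, 12, 5] → min 0  < 4 ✓
[0, 12, 5, 4] → min 0  < 4 ✓
[12, 5, 4, 0] → min 0  < 4 ✓
7 windows satisfy the condition.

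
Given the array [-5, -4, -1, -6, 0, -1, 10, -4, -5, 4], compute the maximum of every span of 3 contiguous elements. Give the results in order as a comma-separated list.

-1, -1, 0, 0, 10, 10, 10, 4

-5 -4 -1 → max -1
-4 -1 -6 → max -1
-1 -6 0 → max 0
-6 0 -1 → max 0
0 -1 10 → max 10
-1 10 -4 → max 10
10 -4 -5 → max 10
-4 -5 4 → max 4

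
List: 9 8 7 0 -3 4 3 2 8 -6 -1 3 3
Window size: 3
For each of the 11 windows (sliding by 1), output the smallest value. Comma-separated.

9 8 7 → min 7
8 7 0 → min 0
7 0 -3 → min -3
0 -3 4 → min -3
-3 4 3 → min -3
4 3 2 → min 2
3 2 8 → min 2
2 8 -6 → min -6
8 -6 -1 → min -6
-6 -1 3 → min -6
-1 3 3 → min -1

7, 0, -3, -3, -3, 2, 2, -6, -6, -6, -1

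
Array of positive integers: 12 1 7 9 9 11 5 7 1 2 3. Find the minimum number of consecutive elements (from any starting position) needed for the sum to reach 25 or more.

add 12: running sum 12 < 25
add 1: running sum 13 < 25
add 7: running sum 20 < 25
add 9: shortest ending here [12, 1, 7, 9] sum 29, len 4
add 9: shortest ending here [7, 9, 9] sum 25, len 3
add 11: shortest ending here [9, 9, 11] sum 29, len 3
add 5: shortest ending here [9, 11, 5] sum 25, len 3
add 7: shortest ending here [9, 11, 5, 7] sum 32, len 4
add 1: shortest ending here [9, 11, 5, 7, 1] sum 33, len 5
add 2: shortest ending here [11, 5, 7, 1, 2] sum 26, len 5
add 3: shortest ending here [11, 5, 7, 1, 2, 3] sum 29, len 6
Shortest qualifying length: 3.

3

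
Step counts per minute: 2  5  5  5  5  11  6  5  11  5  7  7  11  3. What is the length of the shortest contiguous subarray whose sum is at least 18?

add 2: running sum 2 < 18
add 5: running sum 7 < 18
add 5: running sum 12 < 18
add 5: running sum 17 < 18
add 5: shortest ending here [5, 5, 5, 5] sum 20, len 4
add 11: shortest ending here [5, 5, 11] sum 21, len 3
add 6: shortest ending here [5, 11, 6] sum 22, len 3
add 5: shortest ending here [11, 6, 5] sum 22, len 3
add 11: shortest ending here [6, 5, 11] sum 22, len 3
add 5: shortest ending here [5, 11, 5] sum 21, len 3
add 7: shortest ending here [11, 5, 7] sum 23, len 3
add 7: shortest ending here [5, 7, 7] sum 19, len 3
add 11: shortest ending here [7, 11] sum 18, len 2
add 3: shortest ending here [7, 11, 3] sum 21, len 3
Shortest qualifying length: 2.

2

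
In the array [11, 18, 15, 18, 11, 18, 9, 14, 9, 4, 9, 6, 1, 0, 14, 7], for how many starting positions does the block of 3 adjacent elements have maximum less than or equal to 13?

[11, 18, 15] → max 18
[18, 15, 18] → max 18
[15, 18, 11] → max 18
[18, 11, 18] → max 18
[11, 18, 9] → max 18
[18, 9, 14] → max 18
[9, 14, 9] → max 14
[14, 9, 4] → max 14
[9, 4, 9] → max 9  ≤ 13 ✓
[4, 9, 6] → max 9  ≤ 13 ✓
[9, 6, 1] → max 9  ≤ 13 ✓
[6, 1, 0] → max 6  ≤ 13 ✓
[1, 0, 14] → max 14
[0, 14, 7] → max 14
4 windows satisfy the condition.

4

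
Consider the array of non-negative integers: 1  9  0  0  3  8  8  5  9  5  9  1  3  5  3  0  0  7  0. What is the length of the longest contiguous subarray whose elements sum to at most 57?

13

Extend to the right; shrink from the left whenever the sum exceeds 57:
[1] sum 1 len 1
[1, 9] sum 10 len 2
[1, 9, 0] sum 10 len 3
[1, 9, 0, 0] sum 10 len 4
[1, 9, 0, 0, 3] sum 13 len 5
[1, 9, 0, 0, 3, 8] sum 21 len 6
[1, 9, 0, 0, 3, 8, 8] sum 29 len 7
[1, 9, 0, 0, 3, 8, 8, 5] sum 34 len 8
[1, 9, 0, 0, 3, 8, 8, 5, 9] sum 43 len 9
[1, 9, 0, 0, 3, 8, 8, 5, 9, 5] sum 48 len 10
[1, 9, 0, 0, 3, 8, 8, 5, 9, 5, 9] sum 57 len 11
[9, 0, 0, 3, 8, 8, 5, 9, 5, 9, 1] sum 57 len 11
[0, 0, 3, 8, 8, 5, 9, 5, 9, 1, 3] sum 51 len 11
[0, 0, 3, 8, 8, 5, 9, 5, 9, 1, 3, 5] sum 56 len 12
[8, 8, 5, 9, 5, 9, 1, 3, 5, 3] sum 56 len 10
[8, 8, 5, 9, 5, 9, 1, 3, 5, 3, 0] sum 56 len 11
[8, 8, 5, 9, 5, 9, 1, 3, 5, 3, 0, 0] sum 56 len 12
[8, 5, 9, 5, 9, 1, 3, 5, 3, 0, 0, 7] sum 55 len 12
[8, 5, 9, 5, 9, 1, 3, 5, 3, 0, 0, 7, 0] sum 55 len 13
Longest length seen: 13.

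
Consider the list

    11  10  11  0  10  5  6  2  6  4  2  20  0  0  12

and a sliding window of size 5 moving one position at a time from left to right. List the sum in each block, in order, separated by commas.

42, 36, 32, 23, 29, 23, 20, 34, 32, 26, 34

(11, 10, 11, 0, 10) → sum 42
(10, 11, 0, 10, 5) → sum 36
(11, 0, 10, 5, 6) → sum 32
(0, 10, 5, 6, 2) → sum 23
(10, 5, 6, 2, 6) → sum 29
(5, 6, 2, 6, 4) → sum 23
(6, 2, 6, 4, 2) → sum 20
(2, 6, 4, 2, 20) → sum 34
(6, 4, 2, 20, 0) → sum 32
(4, 2, 20, 0, 0) → sum 26
(2, 20, 0, 0, 12) → sum 34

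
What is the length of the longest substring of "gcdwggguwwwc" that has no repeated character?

[g] len 1
[g, c] len 2
[g, c, d] len 3
[g, c, d, w] len 4
[c, d, w, g] len 4
[g] len 1
[g] len 1
[g, u] len 2
[g, u, w] len 3
[w] len 1
[w] len 1
[w, c] len 2
Longest all-distinct length: 4.

4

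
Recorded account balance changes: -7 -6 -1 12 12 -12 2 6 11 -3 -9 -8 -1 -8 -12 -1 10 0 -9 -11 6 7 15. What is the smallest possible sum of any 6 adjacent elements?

(-7, -6, -1, 12, 12, -12) → sum -2
(-6, -1, 12, 12, -12, 2) → sum 7
(-1, 12, 12, -12, 2, 6) → sum 19
(12, 12, -12, 2, 6, 11) → sum 31
(12, -12, 2, 6, 11, -3) → sum 16
(-12, 2, 6, 11, -3, -9) → sum -5
(2, 6, 11, -3, -9, -8) → sum -1
(6, 11, -3, -9, -8, -1) → sum -4
(11, -3, -9, -8, -1, -8) → sum -18
(-3, -9, -8, -1, -8, -12) → sum -41
(-9, -8, -1, -8, -12, -1) → sum -39
(-8, -1, -8, -12, -1, 10) → sum -20
(-1, -8, -12, -1, 10, 0) → sum -12
(-8, -12, -1, 10, 0, -9) → sum -20
(-12, -1, 10, 0, -9, -11) → sum -23
(-1, 10, 0, -9, -11, 6) → sum -5
(10, 0, -9, -11, 6, 7) → sum 3
(0, -9, -11, 6, 7, 15) → sum 8
Smallest of these is -41.

-41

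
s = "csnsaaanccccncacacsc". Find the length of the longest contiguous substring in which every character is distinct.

[c] len 1
[c, s] len 2
[c, s, n] len 3
[n, s] len 2
[n, s, a] len 3
[a] len 1
[a] len 1
[a, n] len 2
[a, n, c] len 3
[c] len 1
[c] len 1
[c] len 1
[c, n] len 2
[n, c] len 2
[n, c, a] len 3
[a, c] len 2
[c, a] len 2
[a, c] len 2
[a, c, s] len 3
[s, c] len 2
Longest all-distinct length: 3.

3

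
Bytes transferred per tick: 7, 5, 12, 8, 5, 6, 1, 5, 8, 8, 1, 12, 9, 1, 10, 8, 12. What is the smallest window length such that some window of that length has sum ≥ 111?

add 7: running sum 7 < 111
add 5: running sum 12 < 111
add 12: running sum 24 < 111
add 8: running sum 32 < 111
add 5: running sum 37 < 111
add 6: running sum 43 < 111
add 1: running sum 44 < 111
add 5: running sum 49 < 111
add 8: running sum 57 < 111
add 8: running sum 65 < 111
add 1: running sum 66 < 111
add 12: running sum 78 < 111
add 9: running sum 87 < 111
add 1: running sum 88 < 111
add 10: running sum 98 < 111
add 8: running sum 106 < 111
end 16: [5, 12, 8, 5, 6, 1, 5, 8, 8, 1, 12, 9, 1, 10, 8, 12] sum 111, len 16
Shortest qualifying length: 16.

16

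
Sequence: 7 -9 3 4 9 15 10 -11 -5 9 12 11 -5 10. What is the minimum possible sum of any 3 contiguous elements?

-7

(7, -9, 3) → sum 1
(-9, 3, 4) → sum -2
(3, 4, 9) → sum 16
(4, 9, 15) → sum 28
(9, 15, 10) → sum 34
(15, 10, -11) → sum 14
(10, -11, -5) → sum -6
(-11, -5, 9) → sum -7
(-5, 9, 12) → sum 16
(9, 12, 11) → sum 32
(12, 11, -5) → sum 18
(11, -5, 10) → sum 16
Minimum of these is -7.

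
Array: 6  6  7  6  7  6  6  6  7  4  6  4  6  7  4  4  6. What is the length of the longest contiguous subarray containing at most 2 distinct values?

Extend right; when distinct count exceeds 2, shrink from the left:
[6] 1 distinct, len 1
[6, 6] 1 distinct, len 2
[6, 6, 7] 2 distinct, len 3
[6, 6, 7, 6] 2 distinct, len 4
[6, 6, 7, 6, 7] 2 distinct, len 5
[6, 6, 7, 6, 7, 6] 2 distinct, len 6
[6, 6, 7, 6, 7, 6, 6] 2 distinct, len 7
[6, 6, 7, 6, 7, 6, 6, 6] 2 distinct, len 8
[6, 6, 7, 6, 7, 6, 6, 6, 7] 2 distinct, len 9
[7, 4] 2 distinct, len 2
[4, 6] 2 distinct, len 2
[4, 6, 4] 2 distinct, len 3
[4, 6, 4, 6] 2 distinct, len 4
[6, 7] 2 distinct, len 2
[7, 4] 2 distinct, len 2
[7, 4, 4] 2 distinct, len 3
[4, 4, 6] 2 distinct, len 3
Longest length with ≤2 distinct: 9.

9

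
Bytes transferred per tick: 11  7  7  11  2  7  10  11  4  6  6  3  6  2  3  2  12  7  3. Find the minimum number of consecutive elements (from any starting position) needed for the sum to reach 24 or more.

add 11: running sum 11 < 24
add 7: running sum 18 < 24
add 7: shortest ending here [11, 7, 7] sum 25, len 3
add 11: shortest ending here [7, 7, 11] sum 25, len 3
add 2: shortest ending here [7, 7, 11, 2] sum 27, len 4
add 7: shortest ending here [7, 11, 2, 7] sum 27, len 4
add 10: shortest ending here [11, 2, 7, 10] sum 30, len 4
add 11: shortest ending here [7, 10, 11] sum 28, len 3
add 4: shortest ending here [10, 11, 4] sum 25, len 3
add 6: shortest ending here [10, 11, 4, 6] sum 31, len 4
add 6: shortest ending here [11, 4, 6, 6] sum 27, len 4
add 3: shortest ending here [11, 4, 6, 6, 3] sum 30, len 5
add 6: shortest ending here [4, 6, 6, 3, 6] sum 25, len 5
add 2: shortest ending here [4, 6, 6, 3, 6, 2] sum 27, len 6
add 3: shortest ending here [6, 6, 3, 6, 2, 3] sum 26, len 6
add 2: shortest ending here [6, 6, 3, 6, 2, 3, 2] sum 28, len 7
add 12: shortest ending here [6, 2, 3, 2, 12] sum 25, len 5
add 7: shortest ending here [3, 2, 12, 7] sum 24, len 4
add 3: shortest ending here [2, 12, 7, 3] sum 24, len 4
Shortest qualifying length: 3.

3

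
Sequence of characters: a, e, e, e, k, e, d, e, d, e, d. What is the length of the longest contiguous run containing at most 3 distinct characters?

[a] 1 distinct, len 1
[a, e] 2 distinct, len 2
[a, e, e] 2 distinct, len 3
[a, e, e, e] 2 distinct, len 4
[a, e, e, e, k] 3 distinct, len 5
[a, e, e, e, k, e] 3 distinct, len 6
[e, e, e, k, e, d] 3 distinct, len 6
[e, e, e, k, e, d, e] 3 distinct, len 7
[e, e, e, k, e, d, e, d] 3 distinct, len 8
[e, e, e, k, e, d, e, d, e] 3 distinct, len 9
[e, e, e, k, e, d, e, d, e, d] 3 distinct, len 10
Longest length with ≤3 distinct: 10.

10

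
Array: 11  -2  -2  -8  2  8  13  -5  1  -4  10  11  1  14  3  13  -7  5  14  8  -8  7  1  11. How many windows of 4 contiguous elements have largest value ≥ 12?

(11, -2, -2, -8) → max 11
(-2, -2, -8, 2) → max 2
(-2, -8, 2, 8) → max 8
(-8, 2, 8, 13) → max 13  ≥ 12 ✓
(2, 8, 13, -5) → max 13  ≥ 12 ✓
(8, 13, -5, 1) → max 13  ≥ 12 ✓
(13, -5, 1, -4) → max 13  ≥ 12 ✓
(-5, 1, -4, 10) → max 10
(1, -4, 10, 11) → max 11
(-4, 10, 11, 1) → max 11
(10, 11, 1, 14) → max 14  ≥ 12 ✓
(11, 1, 14, 3) → max 14  ≥ 12 ✓
(1, 14, 3, 13) → max 14  ≥ 12 ✓
(14, 3, 13, -7) → max 14  ≥ 12 ✓
(3, 13, -7, 5) → max 13  ≥ 12 ✓
(13, -7, 5, 14) → max 14  ≥ 12 ✓
(-7, 5, 14, 8) → max 14  ≥ 12 ✓
(5, 14, 8, -8) → max 14  ≥ 12 ✓
(14, 8, -8, 7) → max 14  ≥ 12 ✓
(8, -8, 7, 1) → max 8
(-8, 7, 1, 11) → max 11
13 windows satisfy the condition.

13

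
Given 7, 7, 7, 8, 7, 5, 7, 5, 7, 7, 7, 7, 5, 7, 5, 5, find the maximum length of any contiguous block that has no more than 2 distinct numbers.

12

[7] 1 distinct, len 1
[7, 7] 1 distinct, len 2
[7, 7, 7] 1 distinct, len 3
[7, 7, 7, 8] 2 distinct, len 4
[7, 7, 7, 8, 7] 2 distinct, len 5
[7, 5] 2 distinct, len 2
[7, 5, 7] 2 distinct, len 3
[7, 5, 7, 5] 2 distinct, len 4
[7, 5, 7, 5, 7] 2 distinct, len 5
[7, 5, 7, 5, 7, 7] 2 distinct, len 6
[7, 5, 7, 5, 7, 7, 7] 2 distinct, len 7
[7, 5, 7, 5, 7, 7, 7, 7] 2 distinct, len 8
[7, 5, 7, 5, 7, 7, 7, 7, 5] 2 distinct, len 9
[7, 5, 7, 5, 7, 7, 7, 7, 5, 7] 2 distinct, len 10
[7, 5, 7, 5, 7, 7, 7, 7, 5, 7, 5] 2 distinct, len 11
[7, 5, 7, 5, 7, 7, 7, 7, 5, 7, 5, 5] 2 distinct, len 12
Longest length with ≤2 distinct: 12.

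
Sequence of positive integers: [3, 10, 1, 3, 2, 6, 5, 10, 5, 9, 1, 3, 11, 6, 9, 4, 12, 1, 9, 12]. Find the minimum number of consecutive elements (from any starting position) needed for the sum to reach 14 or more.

Extend right; whenever the sum reaches 14, record the length and shrink from the left:
add 3: running sum 3 < 14
add 10: running sum 13 < 14
end 2: [3, 10, 1] sum 14, len 3
end 3: [10, 1, 3] sum 14, len 3
end 4: [10, 1, 3, 2] sum 16, len 4
end 5: [10, 1, 3, 2, 6] sum 22, len 5
end 6: [3, 2, 6, 5] sum 16, len 4
end 7: [5, 10] sum 15, len 2
end 8: [10, 5] sum 15, len 2
end 9: [5, 9] sum 14, len 2
end 10: [5, 9, 1] sum 15, len 3
end 11: [5, 9, 1, 3] sum 18, len 4
end 12: [3, 11] sum 14, len 2
end 13: [11, 6] sum 17, len 2
end 14: [6, 9] sum 15, len 2
end 15: [6, 9, 4] sum 19, len 3
end 16: [4, 12] sum 16, len 2
end 17: [4, 12, 1] sum 17, len 3
end 18: [12, 1, 9] sum 22, len 3
end 19: [9, 12] sum 21, len 2
Shortest qualifying length: 2.

2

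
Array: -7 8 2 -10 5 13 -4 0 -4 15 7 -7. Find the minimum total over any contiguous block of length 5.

[-7, 8, 2, -10, 5] → sum -2
[8, 2, -10, 5, 13] → sum 18
[2, -10, 5, 13, -4] → sum 6
[-10, 5, 13, -4, 0] → sum 4
[5, 13, -4, 0, -4] → sum 10
[13, -4, 0, -4, 15] → sum 20
[-4, 0, -4, 15, 7] → sum 14
[0, -4, 15, 7, -7] → sum 11
Minimum of these is -2.

-2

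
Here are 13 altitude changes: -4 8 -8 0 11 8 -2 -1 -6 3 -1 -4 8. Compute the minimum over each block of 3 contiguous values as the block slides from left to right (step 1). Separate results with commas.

-4 8 -8 → min -8
8 -8 0 → min -8
-8 0 11 → min -8
0 11 8 → min 0
11 8 -2 → min -2
8 -2 -1 → min -2
-2 -1 -6 → min -6
-1 -6 3 → min -6
-6 3 -1 → min -6
3 -1 -4 → min -4
-1 -4 8 → min -4

-8, -8, -8, 0, -2, -2, -6, -6, -6, -4, -4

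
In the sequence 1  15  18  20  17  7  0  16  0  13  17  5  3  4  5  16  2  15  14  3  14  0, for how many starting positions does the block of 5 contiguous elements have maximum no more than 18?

(1, 15, 18, 20, 17) → max 20
(15, 18, 20, 17, 7) → max 20
(18, 20, 17, 7, 0) → max 20
(20, 17, 7, 0, 16) → max 20
(17, 7, 0, 16, 0) → max 17  ≤ 18 ✓
(7, 0, 16, 0, 13) → max 16  ≤ 18 ✓
(0, 16, 0, 13, 17) → max 17  ≤ 18 ✓
(16, 0, 13, 17, 5) → max 17  ≤ 18 ✓
(0, 13, 17, 5, 3) → max 17  ≤ 18 ✓
(13, 17, 5, 3, 4) → max 17  ≤ 18 ✓
(17, 5, 3, 4, 5) → max 17  ≤ 18 ✓
(5, 3, 4, 5, 16) → max 16  ≤ 18 ✓
(3, 4, 5, 16, 2) → max 16  ≤ 18 ✓
(4, 5, 16, 2, 15) → max 16  ≤ 18 ✓
(5, 16, 2, 15, 14) → max 16  ≤ 18 ✓
(16, 2, 15, 14, 3) → max 16  ≤ 18 ✓
(2, 15, 14, 3, 14) → max 15  ≤ 18 ✓
(15, 14, 3, 14, 0) → max 15  ≤ 18 ✓
14 windows satisfy the condition.

14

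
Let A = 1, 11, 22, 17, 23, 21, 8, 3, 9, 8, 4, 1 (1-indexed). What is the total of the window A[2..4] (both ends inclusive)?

50

Elements at indices 2..4: 11, 22, 17
sum(11, 22, 17) = 50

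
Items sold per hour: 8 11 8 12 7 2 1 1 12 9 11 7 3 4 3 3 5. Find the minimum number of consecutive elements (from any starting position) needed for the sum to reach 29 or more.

3

add 8: running sum 8 < 29
add 11: running sum 19 < 29
add 8: running sum 27 < 29
end 3: [11, 8, 12] sum 31, len 3
end 4: [11, 8, 12, 7] sum 38, len 4
end 5: [8, 12, 7, 2] sum 29, len 4
end 6: [8, 12, 7, 2, 1] sum 30, len 5
end 7: [8, 12, 7, 2, 1, 1] sum 31, len 6
end 8: [12, 7, 2, 1, 1, 12] sum 35, len 6
end 9: [7, 2, 1, 1, 12, 9] sum 32, len 6
end 10: [12, 9, 11] sum 32, len 3
end 11: [12, 9, 11, 7] sum 39, len 4
end 12: [9, 11, 7, 3] sum 30, len 4
end 13: [9, 11, 7, 3, 4] sum 34, len 5
end 14: [9, 11, 7, 3, 4, 3] sum 37, len 6
end 15: [11, 7, 3, 4, 3, 3] sum 31, len 6
end 16: [11, 7, 3, 4, 3, 3, 5] sum 36, len 7
Shortest qualifying length: 3.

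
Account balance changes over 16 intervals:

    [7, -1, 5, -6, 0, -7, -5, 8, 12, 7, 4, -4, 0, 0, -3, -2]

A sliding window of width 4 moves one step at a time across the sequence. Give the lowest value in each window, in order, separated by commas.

Sliding a size-4 window across the 16 values:
(7, -1, 5, -6) → min -6
(-1, 5, -6, 0) → min -6
(5, -6, 0, -7) → min -7
(-6, 0, -7, -5) → min -7
(0, -7, -5, 8) → min -7
(-7, -5, 8, 12) → min -7
(-5, 8, 12, 7) → min -5
(8, 12, 7, 4) → min 4
(12, 7, 4, -4) → min -4
(7, 4, -4, 0) → min -4
(4, -4, 0, 0) → min -4
(-4, 0, 0, -3) → min -4
(0, 0, -3, -2) → min -3

-6, -6, -7, -7, -7, -7, -5, 4, -4, -4, -4, -4, -3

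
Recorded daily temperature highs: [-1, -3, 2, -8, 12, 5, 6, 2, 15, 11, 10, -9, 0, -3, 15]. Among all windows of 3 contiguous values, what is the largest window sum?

-1 -3 2 → sum -2
-3 2 -8 → sum -9
2 -8 12 → sum 6
-8 12 5 → sum 9
12 5 6 → sum 23
5 6 2 → sum 13
6 2 15 → sum 23
2 15 11 → sum 28
15 11 10 → sum 36
11 10 -9 → sum 12
10 -9 0 → sum 1
-9 0 -3 → sum -12
0 -3 15 → sum 12
Largest of these is 36.

36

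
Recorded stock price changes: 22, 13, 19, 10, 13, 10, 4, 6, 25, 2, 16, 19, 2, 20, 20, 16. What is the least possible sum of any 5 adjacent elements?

[22, 13, 19, 10, 13] → sum 77
[13, 19, 10, 13, 10] → sum 65
[19, 10, 13, 10, 4] → sum 56
[10, 13, 10, 4, 6] → sum 43
[13, 10, 4, 6, 25] → sum 58
[10, 4, 6, 25, 2] → sum 47
[4, 6, 25, 2, 16] → sum 53
[6, 25, 2, 16, 19] → sum 68
[25, 2, 16, 19, 2] → sum 64
[2, 16, 19, 2, 20] → sum 59
[16, 19, 2, 20, 20] → sum 77
[19, 2, 20, 20, 16] → sum 77
Least of these is 43.

43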